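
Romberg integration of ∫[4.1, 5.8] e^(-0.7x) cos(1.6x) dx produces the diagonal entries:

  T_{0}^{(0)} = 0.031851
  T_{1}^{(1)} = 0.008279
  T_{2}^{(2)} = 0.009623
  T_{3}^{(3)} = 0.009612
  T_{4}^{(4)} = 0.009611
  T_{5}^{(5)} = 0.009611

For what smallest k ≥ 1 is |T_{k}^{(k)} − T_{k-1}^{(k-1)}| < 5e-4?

|T_{1}^{(1)} − T_{0}^{(0)}| = 0.023572 ≥ 5e-4
|T_{2}^{(2)} − T_{1}^{(1)}| = 0.001344 ≥ 5e-4
|T_{3}^{(3)} − T_{2}^{(2)}| = 0.000011 < 5e-4

k = 3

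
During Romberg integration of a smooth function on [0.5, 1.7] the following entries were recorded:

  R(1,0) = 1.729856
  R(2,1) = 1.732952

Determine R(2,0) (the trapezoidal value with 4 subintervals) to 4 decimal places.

1.7322

From R(2,1) = (4·R(2,0) − R(1,0))/3, solve for R(2,0):
4·R(2,0) = 3·1.732952 + 1.729856 = 6.928712
R(2,0) = 1.732178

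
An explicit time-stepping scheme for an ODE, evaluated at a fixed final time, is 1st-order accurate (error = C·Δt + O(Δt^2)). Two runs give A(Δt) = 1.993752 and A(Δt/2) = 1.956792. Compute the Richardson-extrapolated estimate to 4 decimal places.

The leading error scales as Δt; refining by a factor of 2 reduces it by 2^1 = 2.
Extrapolated value = (2·A(Δt/2) − A(Δt)) / (2 − 1)
= (2·1.956792 − 1.993752) / 1
= 1.919832 / 1 = 1.919832

1.9198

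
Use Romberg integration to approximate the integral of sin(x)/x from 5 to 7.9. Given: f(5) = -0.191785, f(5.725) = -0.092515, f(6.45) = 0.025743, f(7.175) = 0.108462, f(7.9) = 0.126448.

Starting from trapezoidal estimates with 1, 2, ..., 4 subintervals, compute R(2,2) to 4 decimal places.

R(0,0) (trapezoid, 1 panel, h=2.9000): -0.094739
R(1,0) (trapezoid, 2 panels, h=1.4500): -0.010042
R(2,0) (trapezoid, 4 panels, h=0.7250): 0.006541
R(1,1) = -0.010042 + (-0.010042 − (-0.094739))/3 = 0.018190
R(2,1) = 0.006541 + (0.006541 − (-0.010042))/3 = 0.012069
R(2,2) = 0.012069 + (0.012069 − 0.018190)/15 = 0.011661

0.0117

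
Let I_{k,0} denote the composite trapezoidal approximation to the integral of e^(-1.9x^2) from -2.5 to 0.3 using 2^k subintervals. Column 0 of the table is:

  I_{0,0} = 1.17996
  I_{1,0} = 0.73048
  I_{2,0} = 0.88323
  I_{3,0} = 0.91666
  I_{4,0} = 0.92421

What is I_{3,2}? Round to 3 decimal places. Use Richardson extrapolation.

Richardson extrapolation on the trapezoidal column (denominator 4−1=3):
I_{2,1} = (4·0.88323 − 0.73048) / 3 = 0.93415
I_{3,1} = (4·0.91666 − 0.88323) / 3 = 0.92780
I_{3,2} = 0.92780 + (0.92780 − 0.93415)/15 = 0.92738

0.927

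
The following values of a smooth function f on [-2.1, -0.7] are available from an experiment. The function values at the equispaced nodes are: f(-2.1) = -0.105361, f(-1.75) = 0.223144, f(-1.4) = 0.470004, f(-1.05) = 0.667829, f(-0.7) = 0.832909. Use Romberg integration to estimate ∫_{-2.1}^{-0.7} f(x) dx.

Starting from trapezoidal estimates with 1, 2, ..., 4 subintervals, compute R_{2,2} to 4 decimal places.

0.6105

R_{0,0} (trapezoid, 1 panel, h=1.4000): 0.509284
R_{1,0} (trapezoid, 2 panels, h=0.7000): 0.583645
R_{2,0} (trapezoid, 4 panels, h=0.3500): 0.603663
R_{1,1} = 0.583645 + (0.583645 − 0.509284)/3 = 0.608432
R_{2,1} = 0.603663 + (0.603663 − 0.583645)/3 = 0.610336
R_{2,2} = 0.610336 + (0.610336 − 0.608432)/15 = 0.610463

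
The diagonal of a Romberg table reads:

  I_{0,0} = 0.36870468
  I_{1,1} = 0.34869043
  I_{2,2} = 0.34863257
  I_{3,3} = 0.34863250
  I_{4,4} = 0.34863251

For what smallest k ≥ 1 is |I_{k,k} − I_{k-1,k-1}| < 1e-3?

|I_{1,1} − I_{0,0}| = 0.02001425 ≥ 1e-3
|I_{2,2} − I_{1,1}| = 0.00005786 < 1e-3

k = 2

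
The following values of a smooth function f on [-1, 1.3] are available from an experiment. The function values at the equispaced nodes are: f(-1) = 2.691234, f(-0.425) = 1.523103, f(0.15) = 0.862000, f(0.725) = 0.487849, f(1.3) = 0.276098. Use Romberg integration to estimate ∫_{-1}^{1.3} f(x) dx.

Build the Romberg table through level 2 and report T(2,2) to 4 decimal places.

2.4397

T(0,0) (trapezoid, 1 panel, h=2.3000): 3.412432
T(1,0) (trapezoid, 2 panels, h=1.1500): 2.697516
T(2,0) (trapezoid, 4 panels, h=0.5750): 2.505055
T(1,1) = 2.697516 + (2.697516 − 3.412432)/3 = 2.459211
T(2,1) = 2.505055 + (2.505055 − 2.697516)/3 = 2.440901
T(2,2) = 2.440901 + (2.440901 − 2.459211)/15 = 2.439680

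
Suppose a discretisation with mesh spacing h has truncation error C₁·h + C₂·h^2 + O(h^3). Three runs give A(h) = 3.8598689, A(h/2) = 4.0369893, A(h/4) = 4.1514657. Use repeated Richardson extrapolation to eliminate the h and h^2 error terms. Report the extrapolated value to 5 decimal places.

First eliminate the h term (factor 2^1 = 2):
  B₁ = (2·4.0369893 − 3.8598689)/1 = 4.2141097
  B₂ = (2·4.1514657 − 4.0369893)/1 = 4.2659421
Then eliminate the h^2 term (factor 2^2 = 4):
  (4·4.2659421 − 4.2141097)/3 = 4.2832196

4.28322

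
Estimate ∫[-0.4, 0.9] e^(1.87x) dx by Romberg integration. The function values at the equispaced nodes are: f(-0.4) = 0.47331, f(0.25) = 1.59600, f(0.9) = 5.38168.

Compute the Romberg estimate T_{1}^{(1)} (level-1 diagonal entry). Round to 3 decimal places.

2.652

T_{0}^{(0)} (trapezoid, 1 panel, h=1.3000): 3.80574
T_{1}^{(0)} (trapezoid, 2 panels, h=0.6500): 2.94027
T_{1}^{(1)} = 2.94027 + (2.94027 − 3.80574)/3 = 2.65178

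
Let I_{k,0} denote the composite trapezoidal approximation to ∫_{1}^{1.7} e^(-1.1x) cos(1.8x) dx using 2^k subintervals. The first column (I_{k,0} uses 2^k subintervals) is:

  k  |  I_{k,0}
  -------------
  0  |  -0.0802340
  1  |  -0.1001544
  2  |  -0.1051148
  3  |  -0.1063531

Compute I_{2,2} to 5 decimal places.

Richardson extrapolation on the trapezoidal column (denominator 4−1=3):
I_{1,1} = -0.1001544 + (-0.1001544 − (-0.0802340))/3 = -0.1067945
I_{2,1} = (4·(-0.1051148) − (-0.1001544)) / 3 = -0.1067683
I_{2,2} = -0.1067683 + (-0.1067683 − (-0.1067945))/15 = -0.1067666
(Column j=1 coincides with Simpson's rule on the same nodes.)

-0.10677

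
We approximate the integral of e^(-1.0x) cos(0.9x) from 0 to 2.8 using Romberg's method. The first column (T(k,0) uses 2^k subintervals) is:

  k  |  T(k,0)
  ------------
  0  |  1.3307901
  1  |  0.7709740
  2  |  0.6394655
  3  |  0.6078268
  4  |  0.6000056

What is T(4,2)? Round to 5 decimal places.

0.59741

Richardson extrapolation on the trapezoidal column (denominator 4−1=3):
T(3,1) = (4·0.6078268 − 0.6394655) / 3 = 0.5972806
T(4,1) = (4·0.6000056 − 0.6078268) / 3 = 0.5973985
T(4,2) = 0.5973985 + (0.5973985 − 0.5972806)/15 = 0.5974064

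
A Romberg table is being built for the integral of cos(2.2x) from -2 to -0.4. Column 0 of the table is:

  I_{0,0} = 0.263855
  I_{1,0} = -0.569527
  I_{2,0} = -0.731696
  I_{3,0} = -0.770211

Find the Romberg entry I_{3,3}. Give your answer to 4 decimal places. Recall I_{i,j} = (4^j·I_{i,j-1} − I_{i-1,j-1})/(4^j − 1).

-0.7829

I_{1,1} = -0.569527 + (-0.569527 − 0.263855)/3 = -0.847321
I_{2,1} = -0.731696 + (-0.731696 − (-0.569527))/3 = -0.785752
I_{3,1} = (4·(-0.770211) − (-0.731696)) / 3 = -0.783049
I_{2,2} = (16·(-0.785752) − (-0.847321)) / 15 = -0.781647
I_{3,2} = -0.783049 + (-0.783049 − (-0.785752))/15 = -0.782869
I_{3,3} = (64·(-0.782869) − (-0.781647)) / 63 = -0.782888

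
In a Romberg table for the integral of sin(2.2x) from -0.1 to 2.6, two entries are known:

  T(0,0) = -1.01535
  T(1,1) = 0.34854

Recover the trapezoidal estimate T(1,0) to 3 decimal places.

From T(1,1) = (4·T(1,0) − T(0,0))/3, solve for T(1,0):
4·T(1,0) = 3·0.34854 + (-1.01535) = 0.03027
T(1,0) = 0.00757

0.008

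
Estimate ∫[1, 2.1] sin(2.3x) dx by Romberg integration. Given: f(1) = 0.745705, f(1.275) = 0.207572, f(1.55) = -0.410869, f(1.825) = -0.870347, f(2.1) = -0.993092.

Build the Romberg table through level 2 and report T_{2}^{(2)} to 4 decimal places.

T_{0}^{(0)} (trapezoid, 1 panel, h=1.1000): -0.136063
T_{1}^{(0)} (trapezoid, 2 panels, h=0.5500): -0.294009
T_{2}^{(0)} (trapezoid, 4 panels, h=0.2750): -0.329268
T_{1}^{(1)} = -0.294009 + (-0.294009 − (-0.136063))/3 = -0.346658
T_{2}^{(1)} = -0.329268 + (-0.329268 − (-0.294009))/3 = -0.341021
T_{2}^{(2)} = -0.341021 + (-0.341021 − (-0.346658))/15 = -0.340645

-0.3406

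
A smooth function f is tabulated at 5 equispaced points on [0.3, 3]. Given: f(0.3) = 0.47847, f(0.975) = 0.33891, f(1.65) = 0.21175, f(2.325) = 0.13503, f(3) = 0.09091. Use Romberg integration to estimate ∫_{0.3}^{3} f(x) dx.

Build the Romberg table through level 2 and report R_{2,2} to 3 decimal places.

0.651

R_{0,0} (trapezoid, 1 panel, h=2.7000): 0.76866
R_{1,0} (trapezoid, 2 panels, h=1.3500): 0.67019
R_{2,0} (trapezoid, 4 panels, h=0.6750): 0.65501
R_{1,1} = 0.67019 + (0.67019 − 0.76866)/3 = 0.63737
R_{2,1} = 0.65501 + (0.65501 − 0.67019)/3 = 0.64995
R_{2,2} = 0.64995 + (0.64995 − 0.63737)/15 = 0.65079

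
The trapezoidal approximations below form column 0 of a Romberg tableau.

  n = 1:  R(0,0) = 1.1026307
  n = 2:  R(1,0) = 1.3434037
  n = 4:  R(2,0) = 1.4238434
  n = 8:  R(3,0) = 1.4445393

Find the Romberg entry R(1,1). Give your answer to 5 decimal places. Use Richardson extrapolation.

1.42366

Richardson extrapolation on the trapezoidal column (denominator 4−1=3):
R(1,1) = 1.3434037 + (1.3434037 − 1.1026307)/3 = 1.4236614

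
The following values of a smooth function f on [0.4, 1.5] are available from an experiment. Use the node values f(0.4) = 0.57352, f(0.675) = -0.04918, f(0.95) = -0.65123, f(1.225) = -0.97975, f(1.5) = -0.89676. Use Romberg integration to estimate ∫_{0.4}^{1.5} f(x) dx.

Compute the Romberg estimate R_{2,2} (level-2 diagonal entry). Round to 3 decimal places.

-0.526

R_{0,0} (trapezoid, 1 panel, h=1.1000): -0.17778
R_{1,0} (trapezoid, 2 panels, h=0.5500): -0.44707
R_{2,0} (trapezoid, 4 panels, h=0.2750): -0.50649
R_{1,1} = -0.44707 + (-0.44707 − (-0.17778))/3 = -0.53683
R_{2,1} = -0.50649 + (-0.50649 − (-0.44707))/3 = -0.52630
R_{2,2} = -0.52630 + (-0.52630 − (-0.53683))/15 = -0.52560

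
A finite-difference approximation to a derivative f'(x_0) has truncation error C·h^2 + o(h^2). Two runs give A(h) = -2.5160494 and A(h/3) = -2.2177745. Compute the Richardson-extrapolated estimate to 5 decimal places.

The leading error scales as h^2; refining by a factor of 3 reduces it by 3^2 = 9.
Extrapolated value = (9·A(h/3) − A(h)) / (9 − 1)
= (9·(-2.2177745) − (-2.5160494)) / 8
= -17.4439211 / 8 = -2.1804901

-2.18049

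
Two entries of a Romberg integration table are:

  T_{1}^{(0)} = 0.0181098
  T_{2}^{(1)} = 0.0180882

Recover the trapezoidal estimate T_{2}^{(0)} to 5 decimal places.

From T_{2}^{(1)} = (4·T_{2}^{(0)} − T_{1}^{(0)})/3, solve for T_{2}^{(0)}:
4·T_{2}^{(0)} = 3·0.0180882 + 0.0181098 = 0.0723744
T_{2}^{(0)} = 0.0180936

0.01809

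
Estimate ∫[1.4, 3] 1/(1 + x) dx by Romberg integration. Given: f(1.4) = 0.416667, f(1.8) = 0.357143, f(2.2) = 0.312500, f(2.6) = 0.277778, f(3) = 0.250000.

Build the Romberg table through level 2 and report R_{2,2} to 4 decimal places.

0.5108

R_{0,0} (trapezoid, 1 panel, h=1.6000): 0.533334
R_{1,0} (trapezoid, 2 panels, h=0.8000): 0.516667
R_{2,0} (trapezoid, 4 panels, h=0.4000): 0.512302
R_{1,1} = 0.516667 + (0.516667 − 0.533334)/3 = 0.511111
R_{2,1} = 0.512302 + (0.512302 − 0.516667)/3 = 0.510847
R_{2,2} = 0.510847 + (0.510847 − 0.511111)/15 = 0.510829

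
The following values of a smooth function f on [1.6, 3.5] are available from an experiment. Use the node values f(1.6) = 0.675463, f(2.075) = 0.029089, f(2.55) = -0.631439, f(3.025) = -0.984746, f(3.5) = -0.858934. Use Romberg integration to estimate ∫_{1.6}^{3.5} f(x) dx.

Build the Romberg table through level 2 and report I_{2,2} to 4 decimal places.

I_{0,0} (trapezoid, 1 panel, h=1.9000): -0.174297
I_{1,0} (trapezoid, 2 panels, h=0.9500): -0.687016
I_{2,0} (trapezoid, 4 panels, h=0.4750): -0.797445
I_{1,1} = -0.687016 + (-0.687016 − (-0.174297))/3 = -0.857922
I_{2,1} = -0.797445 + (-0.797445 − (-0.687016))/3 = -0.834255
I_{2,2} = -0.834255 + (-0.834255 − (-0.857922))/15 = -0.832677

-0.8327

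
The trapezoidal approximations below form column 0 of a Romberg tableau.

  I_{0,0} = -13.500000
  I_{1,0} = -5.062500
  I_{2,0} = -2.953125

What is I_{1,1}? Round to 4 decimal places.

Richardson extrapolation on the trapezoidal column (denominator 4−1=3):
I_{1,1} = (4·(-5.062500) − (-13.500000)) / 3 = -2.250000

-2.2500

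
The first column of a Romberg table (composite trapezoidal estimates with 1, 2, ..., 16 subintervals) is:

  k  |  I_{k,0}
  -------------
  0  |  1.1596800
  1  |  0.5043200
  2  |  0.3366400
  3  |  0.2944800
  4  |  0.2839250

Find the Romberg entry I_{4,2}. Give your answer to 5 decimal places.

Richardson extrapolation on the trapezoidal column (denominator 4−1=3):
I_{3,1} = (4·0.2944800 − 0.3366400) / 3 = 0.2804267
I_{4,1} = (4·0.2839250 − 0.2944800) / 3 = 0.2804067
I_{4,2} = 0.2804067 + (0.2804067 − 0.2804267)/15 = 0.2804054

0.28041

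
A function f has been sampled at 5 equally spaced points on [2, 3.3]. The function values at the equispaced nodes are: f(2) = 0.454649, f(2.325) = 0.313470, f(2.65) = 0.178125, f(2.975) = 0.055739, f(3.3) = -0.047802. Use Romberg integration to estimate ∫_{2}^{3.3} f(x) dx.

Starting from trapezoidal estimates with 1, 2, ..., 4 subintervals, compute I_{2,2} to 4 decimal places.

I_{0,0} (trapezoid, 1 panel, h=1.3000): 0.264451
I_{1,0} (trapezoid, 2 panels, h=0.6500): 0.248007
I_{2,0} (trapezoid, 4 panels, h=0.3250): 0.243996
I_{1,1} = 0.248007 + (0.248007 − 0.264451)/3 = 0.242526
I_{2,1} = 0.243996 + (0.243996 − 0.248007)/3 = 0.242659
I_{2,2} = 0.242659 + (0.242659 − 0.242526)/15 = 0.242668

0.2427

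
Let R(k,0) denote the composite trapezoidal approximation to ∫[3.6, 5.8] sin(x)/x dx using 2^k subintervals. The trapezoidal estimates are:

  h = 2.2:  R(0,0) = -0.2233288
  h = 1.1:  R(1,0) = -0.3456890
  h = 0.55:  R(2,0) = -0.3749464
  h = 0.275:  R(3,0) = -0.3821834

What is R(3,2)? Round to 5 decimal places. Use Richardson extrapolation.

Richardson extrapolation on the trapezoidal column (denominator 4−1=3):
R(2,1) = (4·(-0.3749464) − (-0.3456890)) / 3 = -0.3846989
R(3,1) = -0.3821834 + (-0.3821834 − (-0.3749464))/3 = -0.3845957
R(3,2) = (16·(-0.3845957) − (-0.3846989)) / 15 = -0.3845888
(Column j=1 coincides with Simpson's rule on the same nodes.)

-0.38459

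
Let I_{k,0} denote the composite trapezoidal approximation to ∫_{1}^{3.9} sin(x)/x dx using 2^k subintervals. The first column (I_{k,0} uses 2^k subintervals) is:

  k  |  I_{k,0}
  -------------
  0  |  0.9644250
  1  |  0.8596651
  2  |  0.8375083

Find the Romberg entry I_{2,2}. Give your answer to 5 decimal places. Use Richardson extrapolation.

0.83048

I_{1,1} = (4·0.8596651 − 0.9644250) / 3 = 0.8247451
I_{2,1} = (4·0.8375083 − 0.8596651) / 3 = 0.8301227
I_{2,2} = 0.8301227 + (0.8301227 − 0.8247451)/15 = 0.8304812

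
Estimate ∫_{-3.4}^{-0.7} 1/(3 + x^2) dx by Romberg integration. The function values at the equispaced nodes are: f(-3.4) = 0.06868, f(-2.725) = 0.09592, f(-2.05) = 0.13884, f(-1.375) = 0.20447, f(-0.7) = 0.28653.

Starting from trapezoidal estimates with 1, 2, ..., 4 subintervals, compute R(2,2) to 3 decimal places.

0.413

R(0,0) (trapezoid, 1 panel, h=2.7000): 0.47953
R(1,0) (trapezoid, 2 panels, h=1.3500): 0.42720
R(2,0) (trapezoid, 4 panels, h=0.6750): 0.41636
R(1,1) = 0.42720 + (0.42720 − 0.47953)/3 = 0.40976
R(2,1) = 0.41636 + (0.41636 − 0.42720)/3 = 0.41275
R(2,2) = 0.41275 + (0.41275 − 0.40976)/15 = 0.41295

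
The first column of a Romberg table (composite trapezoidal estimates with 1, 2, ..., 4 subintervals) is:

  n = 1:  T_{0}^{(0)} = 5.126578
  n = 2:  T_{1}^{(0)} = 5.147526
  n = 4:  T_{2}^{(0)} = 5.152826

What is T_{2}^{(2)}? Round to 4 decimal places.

Richardson extrapolation on the trapezoidal column (denominator 4−1=3):
T_{1}^{(1)} = 5.147526 + (5.147526 − 5.126578)/3 = 5.154509
T_{2}^{(1)} = 5.152826 + (5.152826 − 5.147526)/3 = 5.154593
T_{2}^{(2)} = (16·5.154593 − 5.154509) / 15 = 5.154599
(Column j=1 coincides with Simpson's rule on the same nodes.)

5.1546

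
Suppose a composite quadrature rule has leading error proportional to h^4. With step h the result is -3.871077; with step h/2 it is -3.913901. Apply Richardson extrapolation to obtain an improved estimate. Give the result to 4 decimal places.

Extrapolated value = (16·A(h/2) − A(h)) / (16 − 1)
= (16·(-3.913901) − (-3.871077)) / 15
= -58.751339 / 15 = -3.916756

-3.9168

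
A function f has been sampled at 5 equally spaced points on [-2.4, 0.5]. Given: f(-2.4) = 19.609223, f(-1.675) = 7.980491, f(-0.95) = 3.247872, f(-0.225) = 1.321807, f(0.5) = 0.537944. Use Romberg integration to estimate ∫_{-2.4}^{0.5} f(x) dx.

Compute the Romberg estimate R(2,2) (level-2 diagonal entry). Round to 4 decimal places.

R(0,0) (trapezoid, 1 panel, h=2.9000): 29.213392
R(1,0) (trapezoid, 2 panels, h=1.4500): 19.316110
R(2,0) (trapezoid, 4 panels, h=0.7250): 16.402221
R(1,1) = 19.316110 + (19.316110 − 29.213392)/3 = 16.017016
R(2,1) = 16.402221 + (16.402221 − 19.316110)/3 = 15.430925
R(2,2) = 15.430925 + (15.430925 − 16.017016)/15 = 15.391852

15.3919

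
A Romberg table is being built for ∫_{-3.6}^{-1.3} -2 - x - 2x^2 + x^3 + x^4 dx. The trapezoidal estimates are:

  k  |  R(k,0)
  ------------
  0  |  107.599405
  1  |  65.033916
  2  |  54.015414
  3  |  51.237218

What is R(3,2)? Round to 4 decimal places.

50.3091

R(2,1) = 54.015414 + (54.015414 − 65.033916)/3 = 50.342580
R(3,1) = 51.237218 + (51.237218 − 54.015414)/3 = 50.311153
R(3,2) = (16·50.311153 − 50.342580) / 15 = 50.309058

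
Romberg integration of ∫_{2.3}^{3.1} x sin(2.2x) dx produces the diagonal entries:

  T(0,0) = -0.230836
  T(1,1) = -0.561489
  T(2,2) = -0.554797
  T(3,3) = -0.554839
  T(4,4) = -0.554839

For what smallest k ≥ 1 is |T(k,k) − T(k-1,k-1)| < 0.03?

k = 2

|T(1,1) − T(0,0)| = 0.330653 ≥ 0.03
|T(2,2) − T(1,1)| = 0.006692 < 0.03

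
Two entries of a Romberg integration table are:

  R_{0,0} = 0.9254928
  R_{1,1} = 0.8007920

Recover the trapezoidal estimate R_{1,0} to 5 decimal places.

From R_{1,1} = (4·R_{1,0} − R_{0,0})/3, solve for R_{1,0}:
4·R_{1,0} = 3·0.8007920 + 0.9254928 = 3.3278688
R_{1,0} = 0.8319672

0.83197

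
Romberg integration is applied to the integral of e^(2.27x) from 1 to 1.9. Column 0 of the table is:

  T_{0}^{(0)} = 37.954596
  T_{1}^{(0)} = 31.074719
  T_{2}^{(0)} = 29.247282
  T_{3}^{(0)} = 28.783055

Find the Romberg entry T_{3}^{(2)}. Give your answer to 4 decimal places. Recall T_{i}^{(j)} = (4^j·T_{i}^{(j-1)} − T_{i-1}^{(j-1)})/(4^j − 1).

28.6277

Richardson extrapolation on the trapezoidal column (denominator 4−1=3):
T_{2}^{(1)} = (4·29.247282 − 31.074719) / 3 = 28.638136
T_{3}^{(1)} = 28.783055 + (28.783055 − 29.247282)/3 = 28.628313
T_{3}^{(2)} = 28.628313 + (28.628313 − 28.638136)/15 = 28.627658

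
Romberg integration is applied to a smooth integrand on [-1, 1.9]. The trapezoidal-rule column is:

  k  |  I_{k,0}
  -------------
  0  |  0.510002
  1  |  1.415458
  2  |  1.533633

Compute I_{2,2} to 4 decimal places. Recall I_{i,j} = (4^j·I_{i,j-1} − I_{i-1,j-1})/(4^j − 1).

I_{1,1} = 1.415458 + (1.415458 − 0.510002)/3 = 1.717277
I_{2,1} = 1.533633 + (1.533633 − 1.415458)/3 = 1.573025
I_{2,2} = 1.573025 + (1.573025 − 1.717277)/15 = 1.563408

1.5634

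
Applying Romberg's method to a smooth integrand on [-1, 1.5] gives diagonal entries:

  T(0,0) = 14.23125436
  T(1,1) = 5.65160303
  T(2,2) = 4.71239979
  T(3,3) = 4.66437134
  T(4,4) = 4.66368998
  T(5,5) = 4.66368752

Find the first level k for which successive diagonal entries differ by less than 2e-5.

k = 5

|T(1,1) − T(0,0)| = 8.57965133 ≥ 2e-5
|T(2,2) − T(1,1)| = 0.93920324 ≥ 2e-5
|T(3,3) − T(2,2)| = 0.04802845 ≥ 2e-5
|T(4,4) − T(3,3)| = 0.00068136 ≥ 2e-5
|T(5,5) − T(4,4)| = 0.00000246 < 2e-5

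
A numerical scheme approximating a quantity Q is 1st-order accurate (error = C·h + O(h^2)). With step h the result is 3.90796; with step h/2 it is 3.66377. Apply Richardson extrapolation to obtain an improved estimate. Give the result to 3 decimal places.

3.420

Extrapolated value = (2·A(h/2) − A(h)) / (2 − 1)
= (2·3.66377 − 3.90796) / 1
= 3.41958 / 1 = 3.41958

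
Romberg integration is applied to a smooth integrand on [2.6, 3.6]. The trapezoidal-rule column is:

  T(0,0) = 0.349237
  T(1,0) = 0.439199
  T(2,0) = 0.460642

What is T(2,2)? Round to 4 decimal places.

T(1,1) = 0.439199 + (0.439199 − 0.349237)/3 = 0.469186
T(2,1) = 0.460642 + (0.460642 − 0.439199)/3 = 0.467790
T(2,2) = 0.467790 + (0.467790 − 0.469186)/15 = 0.467697
(Column j=1 coincides with Simpson's rule on the same nodes.)

0.4677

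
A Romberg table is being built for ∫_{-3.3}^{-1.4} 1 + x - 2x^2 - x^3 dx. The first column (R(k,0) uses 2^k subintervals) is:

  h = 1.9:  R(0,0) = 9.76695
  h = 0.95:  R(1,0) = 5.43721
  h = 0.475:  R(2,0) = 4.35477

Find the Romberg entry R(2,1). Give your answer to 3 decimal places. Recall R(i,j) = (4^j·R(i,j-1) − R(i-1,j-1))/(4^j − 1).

Richardson extrapolation on the trapezoidal column (denominator 4−1=3):
R(2,1) = 4.35477 + (4.35477 − 5.43721)/3 = 3.99396

3.994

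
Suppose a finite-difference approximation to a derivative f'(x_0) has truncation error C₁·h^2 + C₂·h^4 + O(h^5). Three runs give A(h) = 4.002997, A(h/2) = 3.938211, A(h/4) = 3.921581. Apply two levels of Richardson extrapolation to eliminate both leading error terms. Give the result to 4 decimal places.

3.9160

First eliminate the h^2 term (factor 2^2 = 4):
  B₁ = (4·3.938211 − 4.002997)/3 = 3.916616
  B₂ = (4·3.921581 − 3.938211)/3 = 3.916038
Then eliminate the h^4 term (factor 2^4 = 16):
  (16·3.916038 − 3.916616)/15 = 3.915999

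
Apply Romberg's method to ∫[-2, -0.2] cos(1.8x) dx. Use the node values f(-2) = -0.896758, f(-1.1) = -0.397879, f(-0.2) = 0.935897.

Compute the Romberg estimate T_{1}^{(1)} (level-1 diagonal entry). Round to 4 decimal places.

-0.4657

T_{0}^{(0)} (trapezoid, 1 panel, h=1.8000): 0.035225
T_{1}^{(0)} (trapezoid, 2 panels, h=0.9000): -0.340479
T_{1}^{(1)} = -0.340479 + (-0.340479 − 0.035225)/3 = -0.465714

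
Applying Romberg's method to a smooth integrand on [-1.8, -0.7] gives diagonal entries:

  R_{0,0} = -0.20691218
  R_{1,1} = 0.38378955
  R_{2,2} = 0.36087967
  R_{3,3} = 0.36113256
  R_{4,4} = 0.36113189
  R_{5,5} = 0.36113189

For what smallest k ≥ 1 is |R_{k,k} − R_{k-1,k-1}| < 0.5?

|R_{1,1} − R_{0,0}| = 0.59070173 ≥ 0.5
|R_{2,2} − R_{1,1}| = 0.02290988 < 0.5

k = 2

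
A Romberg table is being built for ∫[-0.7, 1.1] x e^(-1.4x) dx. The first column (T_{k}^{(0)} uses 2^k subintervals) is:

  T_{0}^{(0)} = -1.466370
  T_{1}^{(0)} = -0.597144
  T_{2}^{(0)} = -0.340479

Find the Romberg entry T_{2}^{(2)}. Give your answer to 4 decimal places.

Richardson extrapolation on the trapezoidal column (denominator 4−1=3):
T_{1}^{(1)} = (4·(-0.597144) − (-1.466370)) / 3 = -0.307402
T_{2}^{(1)} = -0.340479 + (-0.340479 − (-0.597144))/3 = -0.254924
T_{2}^{(2)} = (16·(-0.254924) − (-0.307402)) / 15 = -0.251425
(Column j=1 coincides with Simpson's rule on the same nodes.)

-0.2514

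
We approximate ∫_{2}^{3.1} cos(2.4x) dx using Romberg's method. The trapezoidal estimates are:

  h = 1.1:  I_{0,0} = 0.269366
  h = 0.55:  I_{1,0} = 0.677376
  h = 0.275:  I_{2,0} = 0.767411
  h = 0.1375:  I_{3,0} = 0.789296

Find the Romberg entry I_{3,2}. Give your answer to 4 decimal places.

0.7965

I_{2,1} = (4·0.767411 − 0.677376) / 3 = 0.797423
I_{3,1} = (4·0.789296 − 0.767411) / 3 = 0.796591
I_{3,2} = 0.796591 + (0.796591 − 0.797423)/15 = 0.796536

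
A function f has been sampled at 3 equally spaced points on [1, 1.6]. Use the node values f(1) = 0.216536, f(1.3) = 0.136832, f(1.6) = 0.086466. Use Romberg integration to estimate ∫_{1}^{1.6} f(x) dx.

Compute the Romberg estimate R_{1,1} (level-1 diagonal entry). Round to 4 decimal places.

0.0850

R_{0,0} (trapezoid, 1 panel, h=0.6000): 0.090901
R_{1,0} (trapezoid, 2 panels, h=0.3000): 0.086500
R_{1,1} = 0.086500 + (0.086500 − 0.090901)/3 = 0.085033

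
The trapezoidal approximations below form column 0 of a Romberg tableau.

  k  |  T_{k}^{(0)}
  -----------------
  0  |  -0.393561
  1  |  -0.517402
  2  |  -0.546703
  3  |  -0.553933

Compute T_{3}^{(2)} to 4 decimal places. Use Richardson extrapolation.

Richardson extrapolation on the trapezoidal column (denominator 4−1=3):
T_{2}^{(1)} = -0.546703 + (-0.546703 − (-0.517402))/3 = -0.556470
T_{3}^{(1)} = (4·(-0.553933) − (-0.546703)) / 3 = -0.556343
T_{3}^{(2)} = -0.556343 + (-0.556343 − (-0.556470))/15 = -0.556335

-0.5563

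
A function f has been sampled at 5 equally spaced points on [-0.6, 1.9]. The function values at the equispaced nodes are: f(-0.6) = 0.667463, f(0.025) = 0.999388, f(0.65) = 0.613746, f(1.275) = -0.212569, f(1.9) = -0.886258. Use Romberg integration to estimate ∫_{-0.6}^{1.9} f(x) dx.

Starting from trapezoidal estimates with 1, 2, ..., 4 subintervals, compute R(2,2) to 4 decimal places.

0.8614

R(0,0) (trapezoid, 1 panel, h=2.5000): -0.273494
R(1,0) (trapezoid, 2 panels, h=1.2500): 0.630436
R(2,0) (trapezoid, 4 panels, h=0.6250): 0.806980
R(1,1) = 0.630436 + (0.630436 − (-0.273494))/3 = 0.931746
R(2,1) = 0.806980 + (0.806980 − 0.630436)/3 = 0.865828
R(2,2) = 0.865828 + (0.865828 − 0.931746)/15 = 0.861433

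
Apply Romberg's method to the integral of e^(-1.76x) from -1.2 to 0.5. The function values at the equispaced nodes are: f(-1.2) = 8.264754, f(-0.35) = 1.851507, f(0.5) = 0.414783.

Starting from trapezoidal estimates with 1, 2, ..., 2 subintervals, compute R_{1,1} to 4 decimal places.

4.5576

R_{0,0} (trapezoid, 1 panel, h=1.7000): 7.377606
R_{1,0} (trapezoid, 2 panels, h=0.8500): 5.262584
R_{1,1} = 5.262584 + (5.262584 − 7.377606)/3 = 4.557577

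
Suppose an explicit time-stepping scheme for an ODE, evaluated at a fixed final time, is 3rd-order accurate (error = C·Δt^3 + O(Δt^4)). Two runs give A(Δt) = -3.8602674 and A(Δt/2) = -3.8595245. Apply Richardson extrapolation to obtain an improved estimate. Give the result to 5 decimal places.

-3.85942

The leading error scales as Δt^3; refining by a factor of 2 reduces it by 2^3 = 8.
Extrapolated value = (8·A(Δt/2) − A(Δt)) / (8 − 1)
= (8·(-3.8595245) − (-3.8602674)) / 7
= -27.0159286 / 7 = -3.8594184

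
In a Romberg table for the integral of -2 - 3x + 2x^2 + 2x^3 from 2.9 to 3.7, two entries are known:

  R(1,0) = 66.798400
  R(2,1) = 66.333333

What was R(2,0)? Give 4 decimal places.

66.4496

From R(2,1) = (4·R(2,0) − R(1,0))/3, solve for R(2,0):
4·R(2,0) = 3·66.333333 + 66.798400 = 265.798399
R(2,0) = 66.449600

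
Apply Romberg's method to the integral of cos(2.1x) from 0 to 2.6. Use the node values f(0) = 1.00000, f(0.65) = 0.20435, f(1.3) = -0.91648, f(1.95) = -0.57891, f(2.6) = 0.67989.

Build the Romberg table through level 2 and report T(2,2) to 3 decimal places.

-0.324

T(0,0) (trapezoid, 1 panel, h=2.6000): 2.18386
T(1,0) (trapezoid, 2 panels, h=1.3000): -0.09950
T(2,0) (trapezoid, 4 panels, h=0.6500): -0.29321
T(1,1) = -0.09950 + (-0.09950 − 2.18386)/3 = -0.86062
T(2,1) = -0.29321 + (-0.29321 − (-0.09950))/3 = -0.35778
T(2,2) = -0.35778 + (-0.35778 − (-0.86062))/15 = -0.32426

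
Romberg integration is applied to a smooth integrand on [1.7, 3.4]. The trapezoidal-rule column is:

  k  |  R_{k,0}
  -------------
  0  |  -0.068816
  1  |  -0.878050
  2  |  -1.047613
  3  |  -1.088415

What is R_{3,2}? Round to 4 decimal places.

Richardson extrapolation on the trapezoidal column (denominator 4−1=3):
R_{2,1} = -1.047613 + (-1.047613 − (-0.878050))/3 = -1.104134
R_{3,1} = -1.088415 + (-1.088415 − (-1.047613))/3 = -1.102016
R_{3,2} = -1.102016 + (-1.102016 − (-1.104134))/15 = -1.101875

-1.1019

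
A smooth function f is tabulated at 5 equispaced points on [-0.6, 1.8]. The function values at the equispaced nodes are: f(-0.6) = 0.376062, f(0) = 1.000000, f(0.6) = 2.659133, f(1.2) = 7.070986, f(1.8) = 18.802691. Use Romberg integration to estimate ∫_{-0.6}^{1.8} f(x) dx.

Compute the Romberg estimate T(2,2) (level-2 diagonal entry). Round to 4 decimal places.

T(0,0) (trapezoid, 1 panel, h=2.4000): 23.014504
T(1,0) (trapezoid, 2 panels, h=1.2000): 14.698211
T(2,0) (trapezoid, 4 panels, h=0.6000): 12.191697
T(1,1) = 14.698211 + (14.698211 − 23.014504)/3 = 11.926113
T(2,1) = 12.191697 + (12.191697 − 14.698211)/3 = 11.356192
T(2,2) = 11.356192 + (11.356192 − 11.926113)/15 = 11.318197

11.3182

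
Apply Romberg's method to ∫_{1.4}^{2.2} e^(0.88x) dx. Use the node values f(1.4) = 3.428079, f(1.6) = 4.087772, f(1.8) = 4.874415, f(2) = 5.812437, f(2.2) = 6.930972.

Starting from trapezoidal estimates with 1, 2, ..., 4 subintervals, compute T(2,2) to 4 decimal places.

T(0,0) (trapezoid, 1 panel, h=0.8000): 4.143620
T(1,0) (trapezoid, 2 panels, h=0.4000): 4.021576
T(2,0) (trapezoid, 4 panels, h=0.2000): 3.990830
T(1,1) = 4.021576 + (4.021576 − 4.143620)/3 = 3.980895
T(2,1) = 3.990830 + (3.990830 − 4.021576)/3 = 3.980581
T(2,2) = 3.980581 + (3.980581 − 3.980895)/15 = 3.980560

3.9806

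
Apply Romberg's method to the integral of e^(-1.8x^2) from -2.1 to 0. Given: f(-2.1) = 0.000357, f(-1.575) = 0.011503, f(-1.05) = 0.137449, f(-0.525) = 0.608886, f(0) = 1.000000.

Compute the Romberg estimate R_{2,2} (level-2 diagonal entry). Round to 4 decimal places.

0.6651

R_{0,0} (trapezoid, 1 panel, h=2.1000): 1.050375
R_{1,0} (trapezoid, 2 panels, h=1.0500): 0.669509
R_{2,0} (trapezoid, 4 panels, h=0.5250): 0.660459
R_{1,1} = 0.669509 + (0.669509 − 1.050375)/3 = 0.542554
R_{2,1} = 0.660459 + (0.660459 − 0.669509)/3 = 0.657442
R_{2,2} = 0.657442 + (0.657442 − 0.542554)/15 = 0.665101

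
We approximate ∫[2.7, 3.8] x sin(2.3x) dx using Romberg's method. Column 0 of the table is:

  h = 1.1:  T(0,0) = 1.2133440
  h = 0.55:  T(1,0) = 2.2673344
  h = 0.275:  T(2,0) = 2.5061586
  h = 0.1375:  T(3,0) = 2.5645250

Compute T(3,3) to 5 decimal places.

2.58387

T(1,1) = (4·2.2673344 − 1.2133440) / 3 = 2.6186645
T(2,1) = 2.5061586 + (2.5061586 − 2.2673344)/3 = 2.5857667
T(3,1) = 2.5645250 + (2.5645250 − 2.5061586)/3 = 2.5839805
T(2,2) = 2.5857667 + (2.5857667 − 2.6186645)/15 = 2.5835735
T(3,2) = 2.5839805 + (2.5839805 − 2.5857667)/15 = 2.5838614
T(3,3) = 2.5838614 + (2.5838614 − 2.5835735)/63 = 2.5838660
(Column j=1 coincides with Simpson's rule on the same nodes.)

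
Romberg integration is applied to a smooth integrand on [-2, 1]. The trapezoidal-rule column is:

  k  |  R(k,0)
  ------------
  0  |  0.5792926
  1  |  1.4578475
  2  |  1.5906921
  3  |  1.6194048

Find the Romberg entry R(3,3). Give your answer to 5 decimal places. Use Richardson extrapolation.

1.62860

Richardson extrapolation on the trapezoidal column (denominator 4−1=3):
R(1,1) = (4·1.4578475 − 0.5792926) / 3 = 1.7506991
R(2,1) = (4·1.5906921 − 1.4578475) / 3 = 1.6349736
R(3,1) = (4·1.6194048 − 1.5906921) / 3 = 1.6289757
R(2,2) = (16·1.6349736 − 1.7506991) / 15 = 1.6272586
R(3,2) = (16·1.6289757 − 1.6349736) / 15 = 1.6285758
R(3,3) = 1.6285758 + (1.6285758 − 1.6272586)/63 = 1.6285967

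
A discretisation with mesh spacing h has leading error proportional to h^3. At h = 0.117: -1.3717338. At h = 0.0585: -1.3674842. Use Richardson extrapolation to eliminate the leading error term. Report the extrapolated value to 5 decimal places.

-1.36688

Extrapolated value = (8·A(h/2) − A(h)) / (8 − 1)
= (8·(-1.3674842) − (-1.3717338)) / 7
= -9.5681398 / 7 = -1.3668771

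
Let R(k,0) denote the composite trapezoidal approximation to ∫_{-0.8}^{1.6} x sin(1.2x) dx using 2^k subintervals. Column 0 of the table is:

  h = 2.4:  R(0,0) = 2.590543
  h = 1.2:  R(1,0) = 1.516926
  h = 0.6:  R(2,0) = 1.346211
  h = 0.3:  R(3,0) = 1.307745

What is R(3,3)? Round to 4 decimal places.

R(1,1) = 1.516926 + (1.516926 − 2.590543)/3 = 1.159054
R(2,1) = (4·1.346211 − 1.516926) / 3 = 1.289306
R(3,1) = (4·1.307745 − 1.346211) / 3 = 1.294923
R(2,2) = (16·1.289306 − 1.159054) / 15 = 1.297989
R(3,2) = (16·1.294923 − 1.289306) / 15 = 1.295297
R(3,3) = 1.295297 + (1.295297 − 1.297989)/63 = 1.295254

1.2953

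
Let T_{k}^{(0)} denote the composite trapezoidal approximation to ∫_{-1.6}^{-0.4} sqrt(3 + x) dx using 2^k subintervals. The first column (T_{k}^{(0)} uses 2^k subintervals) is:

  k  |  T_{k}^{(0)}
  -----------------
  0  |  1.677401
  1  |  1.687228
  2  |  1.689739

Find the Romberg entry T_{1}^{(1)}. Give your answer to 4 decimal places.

1.6905

T_{1}^{(1)} = (4·1.687228 − 1.677401) / 3 = 1.690504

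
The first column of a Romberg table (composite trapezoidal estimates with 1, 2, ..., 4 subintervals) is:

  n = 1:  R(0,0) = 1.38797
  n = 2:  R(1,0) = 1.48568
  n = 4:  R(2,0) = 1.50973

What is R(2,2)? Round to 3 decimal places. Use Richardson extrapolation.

Richardson extrapolation on the trapezoidal column (denominator 4−1=3):
R(1,1) = (4·1.48568 − 1.38797) / 3 = 1.51825
R(2,1) = 1.50973 + (1.50973 − 1.48568)/3 = 1.51775
R(2,2) = 1.51775 + (1.51775 − 1.51825)/15 = 1.51772

1.518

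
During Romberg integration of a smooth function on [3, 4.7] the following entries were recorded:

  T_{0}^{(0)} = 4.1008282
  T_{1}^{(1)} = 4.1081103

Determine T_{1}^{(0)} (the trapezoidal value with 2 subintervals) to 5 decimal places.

From T_{1}^{(1)} = (4·T_{1}^{(0)} − T_{0}^{(0)})/3, solve for T_{1}^{(0)}:
4·T_{1}^{(0)} = 3·4.1081103 + 4.1008282 = 16.4251591
T_{1}^{(0)} = 4.1062898

4.10629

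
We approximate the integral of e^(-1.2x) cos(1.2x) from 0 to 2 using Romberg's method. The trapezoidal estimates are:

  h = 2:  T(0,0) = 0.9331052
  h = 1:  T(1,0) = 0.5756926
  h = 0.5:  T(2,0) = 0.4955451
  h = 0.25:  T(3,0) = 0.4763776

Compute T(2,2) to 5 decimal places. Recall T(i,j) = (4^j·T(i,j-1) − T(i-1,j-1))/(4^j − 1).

0.46965

Richardson extrapolation on the trapezoidal column (denominator 4−1=3):
T(1,1) = 0.5756926 + (0.5756926 − 0.9331052)/3 = 0.4565551
T(2,1) = (4·0.4955451 − 0.5756926) / 3 = 0.4688293
T(2,2) = (16·0.4688293 − 0.4565551) / 15 = 0.4696476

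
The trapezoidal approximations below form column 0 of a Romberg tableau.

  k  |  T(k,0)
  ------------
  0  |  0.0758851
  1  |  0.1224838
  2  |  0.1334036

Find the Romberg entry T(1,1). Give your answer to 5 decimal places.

Richardson extrapolation on the trapezoidal column (denominator 4−1=3):
T(1,1) = (4·0.1224838 − 0.0758851) / 3 = 0.1380167

0.13802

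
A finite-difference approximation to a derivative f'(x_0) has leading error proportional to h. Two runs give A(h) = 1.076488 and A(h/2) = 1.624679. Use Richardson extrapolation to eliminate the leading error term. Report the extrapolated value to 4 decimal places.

2.1729

Extrapolated value = (2·A(h/2) − A(h)) / (2 − 1)
= (2·1.624679 − 1.076488) / 1
= 2.172870 / 1 = 2.172870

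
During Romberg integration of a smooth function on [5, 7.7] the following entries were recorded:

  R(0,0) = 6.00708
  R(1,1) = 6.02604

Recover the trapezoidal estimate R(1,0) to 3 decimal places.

6.021

From R(1,1) = (4·R(1,0) − R(0,0))/3, solve for R(1,0):
4·R(1,0) = 3·6.02604 + 6.00708 = 24.08520
R(1,0) = 6.02130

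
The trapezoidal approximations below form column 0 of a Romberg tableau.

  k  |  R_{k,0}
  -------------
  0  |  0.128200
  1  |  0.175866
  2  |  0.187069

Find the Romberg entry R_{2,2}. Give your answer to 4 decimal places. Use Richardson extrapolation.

Richardson extrapolation on the trapezoidal column (denominator 4−1=3):
R_{1,1} = (4·0.175866 − 0.128200) / 3 = 0.191755
R_{2,1} = (4·0.187069 − 0.175866) / 3 = 0.190803
R_{2,2} = (16·0.190803 − 0.191755) / 15 = 0.190740
(Column j=1 coincides with Simpson's rule on the same nodes.)

0.1907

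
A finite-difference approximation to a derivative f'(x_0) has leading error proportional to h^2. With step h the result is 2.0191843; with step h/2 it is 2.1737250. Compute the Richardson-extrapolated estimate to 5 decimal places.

2.22524

The leading error scales as h^2; refining by a factor of 2 reduces it by 2^2 = 4.
Extrapolated value = (4·A(h/2) − A(h)) / (4 − 1)
= (4·2.1737250 − 2.0191843) / 3
= 6.6757157 / 3 = 2.2252386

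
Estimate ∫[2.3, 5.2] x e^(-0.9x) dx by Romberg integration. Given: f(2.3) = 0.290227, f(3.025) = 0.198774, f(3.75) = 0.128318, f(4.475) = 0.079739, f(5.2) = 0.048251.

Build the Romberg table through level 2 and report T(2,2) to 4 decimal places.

0.4131

T(0,0) (trapezoid, 1 panel, h=2.9000): 0.490793
T(1,0) (trapezoid, 2 panels, h=1.4500): 0.431458
T(2,0) (trapezoid, 4 panels, h=0.7250): 0.417651
T(1,1) = 0.431458 + (0.431458 − 0.490793)/3 = 0.411680
T(2,1) = 0.417651 + (0.417651 − 0.431458)/3 = 0.413049
T(2,2) = 0.413049 + (0.413049 − 0.411680)/15 = 0.413140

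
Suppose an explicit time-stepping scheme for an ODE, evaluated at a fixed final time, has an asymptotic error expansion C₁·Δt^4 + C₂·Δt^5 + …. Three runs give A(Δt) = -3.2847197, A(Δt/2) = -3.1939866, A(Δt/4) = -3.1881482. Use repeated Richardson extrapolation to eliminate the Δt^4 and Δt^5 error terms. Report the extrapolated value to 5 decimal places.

-3.18775

First eliminate the Δt^4 term (factor 2^4 = 16):
  B₁ = (16·(-3.1939866) − (-3.2847197))/15 = -3.1879377
  B₂ = (16·(-3.1881482) − (-3.1939866))/15 = -3.1877590
Then eliminate the Δt^5 term (factor 2^5 = 32):
  (32·(-3.1877590) − (-3.1879377))/31 = -3.1877532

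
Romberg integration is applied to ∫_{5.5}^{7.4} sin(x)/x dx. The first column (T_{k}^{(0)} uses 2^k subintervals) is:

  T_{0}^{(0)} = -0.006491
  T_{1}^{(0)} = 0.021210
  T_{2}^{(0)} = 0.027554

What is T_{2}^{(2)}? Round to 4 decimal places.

0.0296

T_{1}^{(1)} = (4·0.021210 − (-0.006491)) / 3 = 0.030444
T_{2}^{(1)} = 0.027554 + (0.027554 − 0.021210)/3 = 0.029669
T_{2}^{(2)} = 0.029669 + (0.029669 − 0.030444)/15 = 0.029617
(Column j=1 coincides with Simpson's rule on the same nodes.)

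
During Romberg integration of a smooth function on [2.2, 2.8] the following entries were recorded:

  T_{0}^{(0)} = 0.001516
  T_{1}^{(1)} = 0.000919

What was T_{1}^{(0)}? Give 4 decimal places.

From T_{1}^{(1)} = (4·T_{1}^{(0)} − T_{0}^{(0)})/3, solve for T_{1}^{(0)}:
4·T_{1}^{(0)} = 3·0.000919 + 0.001516 = 0.004273
T_{1}^{(0)} = 0.001068

0.0011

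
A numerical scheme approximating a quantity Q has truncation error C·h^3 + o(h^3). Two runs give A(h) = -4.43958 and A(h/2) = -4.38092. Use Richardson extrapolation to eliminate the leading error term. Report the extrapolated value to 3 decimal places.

-4.373

Extrapolated value = (8·A(h/2) − A(h)) / (8 − 1)
= (8·(-4.38092) − (-4.43958)) / 7
= -30.60778 / 7 = -4.37254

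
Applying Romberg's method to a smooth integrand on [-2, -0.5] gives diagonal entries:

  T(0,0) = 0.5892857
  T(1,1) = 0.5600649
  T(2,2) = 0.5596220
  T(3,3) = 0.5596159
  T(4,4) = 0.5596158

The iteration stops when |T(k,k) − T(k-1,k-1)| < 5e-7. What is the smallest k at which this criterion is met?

k = 4

|T(1,1) − T(0,0)| = 0.0292208 ≥ 5e-7
|T(2,2) − T(1,1)| = 0.0004429 ≥ 5e-7
|T(3,3) − T(2,2)| = 0.0000061 ≥ 5e-7
|T(4,4) − T(3,3)| = 0.0000001 < 5e-7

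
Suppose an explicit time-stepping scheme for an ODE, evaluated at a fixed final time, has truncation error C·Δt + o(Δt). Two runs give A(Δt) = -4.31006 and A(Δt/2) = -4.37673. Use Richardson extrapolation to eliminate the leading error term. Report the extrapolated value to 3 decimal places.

The leading error scales as Δt; refining by a factor of 2 reduces it by 2^1 = 2.
Extrapolated value = (2·A(Δt/2) − A(Δt)) / (2 − 1)
= (2·(-4.37673) − (-4.31006)) / 1
= -4.44340 / 1 = -4.44340

-4.443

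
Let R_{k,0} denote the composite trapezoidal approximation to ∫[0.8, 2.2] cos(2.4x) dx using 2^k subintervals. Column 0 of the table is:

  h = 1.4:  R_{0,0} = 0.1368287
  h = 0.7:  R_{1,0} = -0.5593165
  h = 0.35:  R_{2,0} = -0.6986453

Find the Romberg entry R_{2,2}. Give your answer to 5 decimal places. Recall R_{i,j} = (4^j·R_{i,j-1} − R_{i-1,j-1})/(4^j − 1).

Richardson extrapolation on the trapezoidal column (denominator 4−1=3):
R_{1,1} = (4·(-0.5593165) − 0.1368287) / 3 = -0.7913649
R_{2,1} = -0.6986453 + (-0.6986453 − (-0.5593165))/3 = -0.7450882
R_{2,2} = -0.7450882 + (-0.7450882 − (-0.7913649))/15 = -0.7420031
(Column j=1 coincides with Simpson's rule on the same nodes.)

-0.74200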